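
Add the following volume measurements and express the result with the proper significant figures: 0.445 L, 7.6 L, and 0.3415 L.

0.445 L + 7.6 L + 0.3415 L = 8.3865 L.
Addition/subtraction keeps the fewest decimal places: 0.445 → 3 decimal places, 7.6 → 1 decimal place, 0.3415 → 4 decimal places; limit is 1.
Rounded to 1 decimal place: 8.4 L.

8.4 L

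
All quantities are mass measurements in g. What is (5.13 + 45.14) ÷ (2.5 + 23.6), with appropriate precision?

1.93

5.13 + 45.14 = 50.27, limited to 2 d.p. → 4 s.f.; 2.5 + 23.6 = 26.1, limited to 1 d.p. → 3 s.f.
Carrying full precision, 50.27 ÷ 26.1 = 1.92605363985…; keep min(4, 3) = 3 s.f.
Rounded to 3 significant figures: 1.93.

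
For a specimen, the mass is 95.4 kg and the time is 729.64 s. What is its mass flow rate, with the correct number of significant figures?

0.131 kg/s

mass flow rate = 95.4 kg ÷ 729.64 s = 0.130749410668… kg/s.
95.4 has 3 significant figures; 729.64 has 5.
Division/multiplication keeps the fewest: 3 significant figures.
Rounded: 0.131 kg/s.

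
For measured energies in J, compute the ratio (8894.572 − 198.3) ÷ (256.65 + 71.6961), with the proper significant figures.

8894.572 − 198.3 = 8696.272, limited to 1 d.p. → 5 s.f.; 256.65 + 71.6961 = 328.3461, limited to 2 d.p. → 5 s.f.
Carrying full precision, 8696.272 ÷ 328.3461 = 26.4850777883…; keep min(5, 5) = 5 s.f.
Rounded to 5 significant figures: 26.485.

26.485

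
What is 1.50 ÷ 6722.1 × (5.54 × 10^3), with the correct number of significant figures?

1.50 ÷ 6722.1 × (5.54 × 10^3) = 1.23622082385…
Multiplication/division keeps the fewest significant figures: 1.50 → 3 s.f., 6722.1 → 5 s.f., 5.54 × 10^3 → 3 s.f.; limit is 3.
Rounded to 3 significant figures: 1.24.

1.24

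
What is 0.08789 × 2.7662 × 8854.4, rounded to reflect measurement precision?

2153

0.08789 × 2.7662 × 8854.4 = 2152.6933981…
Multiplication/division keeps the fewest significant figures: 0.08789 → 4 s.f., 2.7662 → 5 s.f., 8854.4 → 5 s.f.; limit is 4.
Rounded to 4 significant figures: 2153.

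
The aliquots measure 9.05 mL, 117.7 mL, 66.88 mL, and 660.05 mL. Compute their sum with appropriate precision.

853.7 mL

9.05 mL + 117.7 mL + 66.88 mL + 660.05 mL = 853.68 mL.
Addition/subtraction keeps the fewest decimal places: 9.05 → 2 decimal places, 117.7 → 1 decimal place, 66.88 → 2 decimal places, 660.05 → 2 decimal places; limit is 1.
Rounded to 1 decimal place: 853.7 mL.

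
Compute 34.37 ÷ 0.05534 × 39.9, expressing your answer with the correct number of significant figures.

34.37 ÷ 0.05534 × 39.9 = 24780.6830502…
Multiplication/division keeps the fewest significant figures: 34.37 → 4 s.f., 0.05534 → 4 s.f., 39.9 → 3 s.f.; limit is 3.
Rounded to 3 significant figures: 2.48 × 10⁴.

2.48 × 10⁴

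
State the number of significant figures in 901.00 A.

901.00: trailing zeros after a decimal point are significant; zeros between nonzero digits are significant.

5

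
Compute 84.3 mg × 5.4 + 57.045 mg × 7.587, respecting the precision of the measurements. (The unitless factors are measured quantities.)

8.9 × 10² mg

84.3 × 5.4 = 455.22 → 4.6 × 10² mg (2 s.f., last digit at the 10^1 place).
57.045 × 7.587 = 432.800415 → 4.328 × 10² mg (4 s.f., last digit at the 10^-1 place).
Sum: 888.020415 mg; keep the coarser place, 10^1.
Result: 8.9 × 10² mg.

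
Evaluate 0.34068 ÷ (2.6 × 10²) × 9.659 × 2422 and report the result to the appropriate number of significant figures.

0.34068 ÷ (2.6 × 10²) × 9.659 × 2422 = 30.653466564
Multiplication/division keeps the fewest significant figures: 0.34068 → 5 s.f., 2.6 × 10² → 2 s.f., 9.659 → 4 s.f., 2422 → 4 s.f.; limit is 2.
Rounded to 2 significant figures: 31.

31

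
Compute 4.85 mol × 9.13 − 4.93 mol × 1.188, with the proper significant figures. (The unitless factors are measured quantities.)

4.85 × 9.13 = 44.2805 → 44.3 mol (3 s.f., last digit at the 10^-1 place).
4.93 × 1.188 = 5.85684 → 5.86 mol (3 s.f., last digit at the 10^-2 place).
Difference: 38.42366 mol; keep the coarser place, 10^-1.
Result: 38.4 mol.

38.4 mol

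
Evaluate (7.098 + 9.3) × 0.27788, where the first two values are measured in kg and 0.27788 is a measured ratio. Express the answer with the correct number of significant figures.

4.56 kg

7.098 kg + 9.3 kg = 16.398 kg; the sum is limited to 1 decimal place (3 s.f.).
Carrying full precision, 16.398 × 0.27788 = 4.55667624 kg; 0.27788 has 5 s.f., so the result keeps min(3, 5) = 3 s.f.
Rounded to 3 significant figures: 4.56 kg.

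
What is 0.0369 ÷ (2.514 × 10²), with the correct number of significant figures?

1.47 × 10⁻⁴

0.0369 ÷ (2.514 × 10²) = 0.000146778042959…
Multiplication/division keeps the fewest significant figures: 0.0369 → 3 s.f., 2.514 × 10² → 4 s.f.; limit is 3.
Rounded to 3 significant figures: 1.47 × 10⁻⁴.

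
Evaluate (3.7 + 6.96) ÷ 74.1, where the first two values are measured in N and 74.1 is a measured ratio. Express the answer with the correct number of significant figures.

0.144 N

3.7 N + 6.96 N = 10.66 N; the sum is limited to 1 decimal place (3 s.f.).
Carrying full precision, 10.66 ÷ 74.1 = 0.143859649123… N; 74.1 has 3 s.f., so the result keeps min(3, 3) = 3 s.f.
Rounded to 3 significant figures: 0.144 N.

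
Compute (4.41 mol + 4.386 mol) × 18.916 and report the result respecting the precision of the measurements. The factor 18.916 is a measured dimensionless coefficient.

166 mol

4.41 mol + 4.386 mol = 8.796 mol; the sum is limited to 2 decimal places (3 s.f.).
Carrying full precision, 8.796 × 18.916 = 166.385136 mol; 18.916 has 5 s.f., so the result keeps min(3, 5) = 3 s.f.
Rounded to 3 significant figures: 166 mol.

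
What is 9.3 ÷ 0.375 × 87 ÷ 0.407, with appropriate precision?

5.3 × 10^3

9.3 ÷ 0.375 × 87 ÷ 0.407 = 5301.22850123…
Multiplication/division keeps the fewest significant figures: 9.3 → 2 s.f., 0.375 → 3 s.f., 87 → 2 s.f., 0.407 → 3 s.f.; limit is 2.
Rounded to 2 significant figures: 5.3 × 10^3.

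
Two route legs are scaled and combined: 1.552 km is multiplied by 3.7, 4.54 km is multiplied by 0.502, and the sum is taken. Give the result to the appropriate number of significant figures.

8.0 km

1.552 × 3.7 = 5.7424 → 5.7 km (2 s.f., last digit at the 10^-1 place).
4.54 × 0.502 = 2.27908 → 2.28 km (3 s.f., last digit at the 10^-2 place).
Sum: 8.02148 km; keep the coarser place, 10^-1.
Result: 8.0 km.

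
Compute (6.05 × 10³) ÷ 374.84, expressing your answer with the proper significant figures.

(6.05 × 10³) ÷ 374.84 = 16.1402198271…
Multiplication/division keeps the fewest significant figures: 6.05 × 10³ → 3 s.f., 374.84 → 5 s.f.; limit is 3.
Rounded to 3 significant figures: 16.1.

16.1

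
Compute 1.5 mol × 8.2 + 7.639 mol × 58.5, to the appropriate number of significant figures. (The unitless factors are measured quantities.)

459 mol

1.5 × 8.2 = 12.3 → 12 mol (2 s.f., last digit at the 10^0 place).
7.639 × 58.5 = 446.8815 → 4.47 × 10^2 mol (3 s.f., last digit at the 10^0 place).
Sum: 459.1815 mol; keep the coarser place, 10^0.
Result: 459 mol.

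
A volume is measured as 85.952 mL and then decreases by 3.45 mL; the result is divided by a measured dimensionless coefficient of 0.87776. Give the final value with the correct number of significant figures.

93.99 mL

85.952 mL − 3.45 mL = 82.502 mL; the difference is limited to 2 decimal places (4 s.f.).
Carrying full precision, 82.502 ÷ 0.87776 = 93.991523879… mL; 0.87776 has 5 s.f., so the result keeps min(4, 5) = 4 s.f.
Rounded to 4 significant figures: 93.99 mL.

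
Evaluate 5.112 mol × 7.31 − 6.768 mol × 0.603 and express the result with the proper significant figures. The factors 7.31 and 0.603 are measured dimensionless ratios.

5.112 × 7.31 = 37.36872 → 37.4 mol (3 s.f., last digit at the 10^-1 place).
6.768 × 0.603 = 4.081104 → 4.08 mol (3 s.f., last digit at the 10^-2 place).
Difference: 33.287616 mol; keep the coarser place, 10^-1.
Result: 33.3 mol.

33.3 mol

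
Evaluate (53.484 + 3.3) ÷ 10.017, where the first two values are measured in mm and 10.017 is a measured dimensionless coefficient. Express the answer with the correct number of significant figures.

5.67 mm

53.484 mm + 3.3 mm = 56.784 mm; the sum is limited to 1 decimal place (3 s.f.).
Carrying full precision, 56.784 ÷ 10.017 = 5.66876310273… mm; 10.017 has 5 s.f., so the result keeps min(3, 5) = 3 s.f.
Rounded to 3 significant figures: 5.67 mm.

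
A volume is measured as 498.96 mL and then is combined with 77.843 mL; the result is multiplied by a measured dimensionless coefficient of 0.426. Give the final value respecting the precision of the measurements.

2.46 × 10² mL

498.96 mL + 77.843 mL = 576.803 mL; the sum is limited to 2 decimal places (5 s.f.).
Carrying full precision, 576.803 × 0.426 = 245.718078 mL; 0.426 has 3 s.f., so the result keeps min(5, 3) = 3 s.f.
Rounded to 3 significant figures: 2.46 × 10² mL.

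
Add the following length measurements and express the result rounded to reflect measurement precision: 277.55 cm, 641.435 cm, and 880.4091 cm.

1799.39 cm

277.55 cm + 641.435 cm + 880.4091 cm = 1799.3941 cm.
Addition/subtraction keeps the fewest decimal places: 277.55 → 2 decimal places, 641.435 → 3 decimal places, 880.4091 → 4 decimal places; limit is 2.
Rounded to 2 decimal places: 1799.39 cm.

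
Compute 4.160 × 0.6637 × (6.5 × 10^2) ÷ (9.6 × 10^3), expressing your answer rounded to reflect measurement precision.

4.160 × 0.6637 × (6.5 × 10^2) ÷ (9.6 × 10^3) = 0.186942166667…
Multiplication/division keeps the fewest significant figures: 4.160 → 4 s.f., 0.6637 → 4 s.f., 6.5 × 10^2 → 2 s.f., 9.6 × 10^3 → 2 s.f.; limit is 2.
Rounded to 2 significant figures: 0.19.

0.19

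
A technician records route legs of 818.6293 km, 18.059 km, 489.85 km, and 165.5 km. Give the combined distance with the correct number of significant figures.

818.6293 km + 18.059 km + 489.85 km + 165.5 km = 1492.0383 km.
Addition/subtraction keeps the fewest decimal places: 818.6293 → 4 decimal places, 18.059 → 3 decimal places, 489.85 → 2 decimal places, 165.5 → 1 decimal place; limit is 1.
Rounded to 1 decimal place: 1492.0 km.

1492.0 km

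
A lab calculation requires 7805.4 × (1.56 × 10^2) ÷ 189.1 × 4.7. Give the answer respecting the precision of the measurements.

3.0 × 10^4

7805.4 × (1.56 × 10^2) ÷ 189.1 × 4.7 = 30263.9835008…
Multiplication/division keeps the fewest significant figures: 7805.4 → 5 s.f., 1.56 × 10^2 → 3 s.f., 189.1 → 4 s.f., 4.7 → 2 s.f.; limit is 2.
Rounded to 2 significant figures: 3.0 × 10^4.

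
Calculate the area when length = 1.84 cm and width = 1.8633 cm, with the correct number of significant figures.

3.43 cm²

area = 1.84 cm × 1.8633 cm = 3.428472 cm².
1.84 has 3 significant figures; 1.8633 has 5.
Division/multiplication keeps the fewest: 3 significant figures.
Rounded: 3.43 cm².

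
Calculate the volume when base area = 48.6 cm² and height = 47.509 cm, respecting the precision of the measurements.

2.31 × 10^3 cm³

volume = 48.6 cm² × 47.509 cm = 2308.9374 cm³.
48.6 has 3 significant figures; 47.509 has 5.
Division/multiplication keeps the fewest: 3 significant figures.
Rounded: 2.31 × 10^3 cm³.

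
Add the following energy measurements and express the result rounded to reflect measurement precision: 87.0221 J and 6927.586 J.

7.014608 × 10^3 J

87.0221 J + 6927.586 J = 7014.6081 J.
Addition/subtraction keeps the fewest decimal places: 87.0221 → 4 decimal places, 6927.586 → 3 decimal places; limit is 3.
Rounded to 3 decimal places: 7.014608 × 10^3 J.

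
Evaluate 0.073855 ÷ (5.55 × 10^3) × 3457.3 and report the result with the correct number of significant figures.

0.0460

0.073855 ÷ (5.55 × 10^3) × 3457.3 = 0.0460070074775…
Multiplication/division keeps the fewest significant figures: 0.073855 → 5 s.f., 5.55 × 10^3 → 3 s.f., 3457.3 → 5 s.f.; limit is 3.
Rounded to 3 significant figures: 0.0460.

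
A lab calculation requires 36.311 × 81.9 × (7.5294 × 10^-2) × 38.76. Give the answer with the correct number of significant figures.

36.311 × 81.9 × (7.5294 × 10^-2) × 38.76 = 8678.93127371…
Multiplication/division keeps the fewest significant figures: 36.311 → 5 s.f., 81.9 → 3 s.f., 7.5294 × 10^-2 → 5 s.f., 38.76 → 4 s.f.; limit is 3.
Rounded to 3 significant figures: 8.68 × 10^3.

8.68 × 10^3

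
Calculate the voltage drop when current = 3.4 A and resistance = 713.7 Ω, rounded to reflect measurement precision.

2.4 × 10^3 V

voltage drop = 3.4 A × 713.7 Ω = 2426.58 V.
3.4 has 2 significant figures; 713.7 has 4.
Division/multiplication keeps the fewest: 2 significant figures.
Rounded: 2.4 × 10^3 V.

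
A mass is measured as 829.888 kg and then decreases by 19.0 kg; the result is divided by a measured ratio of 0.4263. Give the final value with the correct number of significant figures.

829.888 kg − 19.0 kg = 810.888 kg; the difference is limited to 1 decimal place (4 s.f.).
Carrying full precision, 810.888 ÷ 0.4263 = 1902.15341309… kg; 0.4263 has 4 s.f., so the result keeps min(4, 4) = 4 s.f.
Rounded to 4 significant figures: 1902 kg.

1902 kg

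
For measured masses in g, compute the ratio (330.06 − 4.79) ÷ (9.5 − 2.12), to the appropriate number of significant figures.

330.06 − 4.79 = 325.27, limited to 2 d.p. → 5 s.f.; 9.5 − 2.12 = 7.38, limited to 1 d.p. → 2 s.f.
Carrying full precision, 325.27 ÷ 7.38 = 44.0745257453…; keep min(5, 2) = 2 s.f.
Rounded to 2 significant figures: 44.

44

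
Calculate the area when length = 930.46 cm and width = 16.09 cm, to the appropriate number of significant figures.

1.497 × 10⁴ cm²

area = 930.46 cm × 16.09 cm = 14971.1014 cm².
930.46 has 5 significant figures; 16.09 has 4.
Division/multiplication keeps the fewest: 4 significant figures.
Rounded: 1.497 × 10⁴ cm².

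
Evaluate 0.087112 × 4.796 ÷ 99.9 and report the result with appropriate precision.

0.087112 × 4.796 ÷ 99.9 = 0.00418207359359…
Multiplication/division keeps the fewest significant figures: 0.087112 → 5 s.f., 4.796 → 4 s.f., 99.9 → 3 s.f.; limit is 3.
Rounded to 3 significant figures: 0.00418.

0.00418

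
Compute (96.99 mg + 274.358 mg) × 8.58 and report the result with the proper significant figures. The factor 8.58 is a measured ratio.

96.99 mg + 274.358 mg = 371.348 mg; the sum is limited to 2 decimal places (5 s.f.).
Carrying full precision, 371.348 × 8.58 = 3186.16584 mg; 8.58 has 3 s.f., so the result keeps min(5, 3) = 3 s.f.
Rounded to 3 significant figures: 3.19 × 10³ mg.

3.19 × 10³ mg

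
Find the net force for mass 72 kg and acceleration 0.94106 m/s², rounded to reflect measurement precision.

net force = 72 kg × 0.94106 m/s² = 67.75632 N.
72 has 2 significant figures; 0.94106 has 5.
Division/multiplication keeps the fewest: 2 significant figures.
Rounded: 68 N.

68 N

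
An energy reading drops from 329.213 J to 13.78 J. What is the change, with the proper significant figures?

315.43 J

329.213 J − 13.78 J = 315.433 J.
Addition/subtraction keeps the fewest decimal places: 329.213 → 3 decimal places, 13.78 → 2 decimal places; limit is 2.
Rounded to 2 decimal places: 315.43 J.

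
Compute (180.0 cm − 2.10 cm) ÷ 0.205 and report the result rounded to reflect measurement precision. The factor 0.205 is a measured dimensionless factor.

180.0 cm − 2.10 cm = 177.90 cm; the difference is limited to 1 decimal place (4 s.f.).
Carrying full precision, 177.90 ÷ 0.205 = 867.804878049… cm; 0.205 has 3 s.f., so the result keeps min(4, 3) = 3 s.f.
Rounded to 3 significant figures: 868 cm.

868 cm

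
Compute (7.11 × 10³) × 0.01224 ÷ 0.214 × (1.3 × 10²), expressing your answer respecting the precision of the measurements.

(7.11 × 10³) × 0.01224 ÷ 0.214 × (1.3 × 10²) = 52866.5046729…
Multiplication/division keeps the fewest significant figures: 7.11 × 10³ → 3 s.f., 0.01224 → 4 s.f., 0.214 → 3 s.f., 1.3 × 10² → 2 s.f.; limit is 2.
Rounded to 2 significant figures: 5.3 × 10⁴.

5.3 × 10⁴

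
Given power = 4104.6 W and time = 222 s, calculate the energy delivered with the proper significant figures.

9.11 × 10⁵ J

energy delivered = 4104.6 W × 222 s = 911221.2 J.
4104.6 has 5 significant figures; 222 has 3.
Division/multiplication keeps the fewest: 3 significant figures.
Rounded: 9.11 × 10⁵ J.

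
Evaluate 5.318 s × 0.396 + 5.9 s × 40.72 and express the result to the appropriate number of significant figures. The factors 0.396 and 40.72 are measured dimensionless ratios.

5.318 × 0.396 = 2.105928 → 2.11 s (3 s.f., last digit at the 10^-2 place).
5.9 × 40.72 = 240.248 → 2.4 × 10^2 s (2 s.f., last digit at the 10^1 place).
Sum: 242.353928 s; keep the coarser place, 10^1.
Result: 2.4 × 10^2 s.

2.4 × 10^2 s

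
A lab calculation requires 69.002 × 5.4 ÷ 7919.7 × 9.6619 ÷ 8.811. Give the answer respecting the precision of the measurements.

0.052

69.002 × 5.4 ÷ 7919.7 × 9.6619 ÷ 8.811 = 0.0515921996922…
Multiplication/division keeps the fewest significant figures: 69.002 → 5 s.f., 5.4 → 2 s.f., 7919.7 → 5 s.f., 9.6619 → 5 s.f., 8.811 → 4 s.f.; limit is 2.
Rounded to 2 significant figures: 0.052.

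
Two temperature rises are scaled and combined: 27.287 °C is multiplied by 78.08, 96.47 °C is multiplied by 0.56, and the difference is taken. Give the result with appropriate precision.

2077 °C

27.287 × 78.08 = 2130.56896 → 2131 °C (4 s.f., last digit at the 10^0 place).
96.47 × 0.56 = 54.0232 → 54 °C (2 s.f., last digit at the 10^0 place).
Difference: 2076.54576 °C; keep the coarser place, 10^0.
Result: 2077 °C.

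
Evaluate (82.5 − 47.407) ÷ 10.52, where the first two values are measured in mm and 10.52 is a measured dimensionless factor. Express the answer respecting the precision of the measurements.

3.34 mm

82.5 mm − 47.407 mm = 35.093 mm; the difference is limited to 1 decimal place (3 s.f.).
Carrying full precision, 35.093 ÷ 10.52 = 3.3358365019… mm; 10.52 has 4 s.f., so the result keeps min(3, 4) = 3 s.f.
Rounded to 3 significant figures: 3.34 mm.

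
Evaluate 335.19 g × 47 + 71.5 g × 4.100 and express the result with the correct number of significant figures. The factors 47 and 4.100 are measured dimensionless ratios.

1.6 × 10^4 g

335.19 × 47 = 15753.93 → 1.6 × 10^4 g (2 s.f., last digit at the 10^3 place).
71.5 × 4.100 = 293.15 → 2.93 × 10^2 g (3 s.f., last digit at the 10^0 place).
Sum: 16047.08 g; keep the coarser place, 10^3.
Result: 1.6 × 10^4 g.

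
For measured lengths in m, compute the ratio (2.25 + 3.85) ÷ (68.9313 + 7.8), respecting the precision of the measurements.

0.0795

2.25 + 3.85 = 6.10, limited to 2 d.p. → 3 s.f.; 68.9313 + 7.8 = 76.7313, limited to 1 d.p. → 3 s.f.
Carrying full precision, 6.10 ÷ 76.7313 = 0.0794981969548…; keep min(3, 3) = 3 s.f.
Rounded to 3 significant figures: 0.0795.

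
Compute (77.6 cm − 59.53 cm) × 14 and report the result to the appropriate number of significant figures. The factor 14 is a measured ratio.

2.5 × 10² cm

77.6 cm − 59.53 cm = 18.07 cm; the difference is limited to 1 decimal place (3 s.f.).
Carrying full precision, 18.07 × 14 = 252.98 cm; 14 has 2 s.f., so the result keeps min(3, 2) = 2 s.f.
Rounded to 2 significant figures: 2.5 × 10² cm.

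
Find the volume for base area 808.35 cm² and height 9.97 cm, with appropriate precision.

8.06 × 10^3 cm³

volume = 808.35 cm² × 9.97 cm = 8059.2495 cm³.
808.35 has 5 significant figures; 9.97 has 3.
Division/multiplication keeps the fewest: 3 significant figures.
Rounded: 8.06 × 10^3 cm³.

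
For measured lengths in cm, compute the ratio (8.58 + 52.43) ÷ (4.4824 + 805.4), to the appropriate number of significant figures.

8.58 + 52.43 = 61.01, limited to 2 d.p. → 4 s.f.; 4.4824 + 805.4 = 809.8824, limited to 1 d.p. → 4 s.f.
Carrying full precision, 61.01 ÷ 809.8824 = 0.0753319247338…; keep min(4, 4) = 4 s.f.
Rounded to 4 significant figures: 0.07533.

0.07533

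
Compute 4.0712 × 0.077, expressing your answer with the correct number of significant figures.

4.0712 × 0.077 = 0.3134824
Multiplication/division keeps the fewest significant figures: 4.0712 → 5 s.f., 0.077 → 2 s.f.; limit is 2.
Rounded to 2 significant figures: 0.31.

0.31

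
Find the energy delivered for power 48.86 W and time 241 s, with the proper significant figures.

1.18 × 10⁴ J

energy delivered = 48.86 W × 241 s = 11775.26 J.
48.86 has 4 significant figures; 241 has 3.
Division/multiplication keeps the fewest: 3 significant figures.
Rounded: 1.18 × 10⁴ J.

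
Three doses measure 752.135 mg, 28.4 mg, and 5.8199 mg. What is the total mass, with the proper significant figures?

752.135 mg + 28.4 mg + 5.8199 mg = 786.3549 mg.
Addition/subtraction keeps the fewest decimal places: 752.135 → 3 decimal places, 28.4 → 1 decimal place, 5.8199 → 4 decimal places; limit is 1.
Rounded to 1 decimal place: 786.4 mg.

786.4 mg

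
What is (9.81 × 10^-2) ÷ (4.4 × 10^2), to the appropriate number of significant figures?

2.2 × 10^-4

(9.81 × 10^-2) ÷ (4.4 × 10^2) = 0.000222954545455…
Multiplication/division keeps the fewest significant figures: 9.81 × 10^-2 → 3 s.f., 4.4 × 10^2 → 2 s.f.; limit is 2.
Rounded to 2 significant figures: 2.2 × 10^-4.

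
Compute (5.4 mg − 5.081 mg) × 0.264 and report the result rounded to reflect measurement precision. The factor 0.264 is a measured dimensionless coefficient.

5.4 mg − 5.081 mg = 0.319 mg; the difference is limited to 1 decimal place (1 s.f.).
Carrying full precision, 0.319 × 0.264 = 0.084216 mg; 0.264 has 3 s.f., so the result keeps min(1, 3) = 1 s.f.
Rounded to 1 significant figure: 0.08 mg.

0.08 mg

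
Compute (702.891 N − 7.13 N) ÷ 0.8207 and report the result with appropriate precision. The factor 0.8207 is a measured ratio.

847.8 N

702.891 N − 7.13 N = 695.761 N; the difference is limited to 2 decimal places (5 s.f.).
Carrying full precision, 695.761 ÷ 0.8207 = 847.765322286… N; 0.8207 has 4 s.f., so the result keeps min(5, 4) = 4 s.f.
Rounded to 4 significant figures: 847.8 N.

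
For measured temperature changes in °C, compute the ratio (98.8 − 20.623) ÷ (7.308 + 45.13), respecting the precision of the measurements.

1.49

98.8 − 20.623 = 78.177, limited to 1 d.p. → 3 s.f.; 7.308 + 45.13 = 52.438, limited to 2 d.p. → 4 s.f.
Carrying full precision, 78.177 ÷ 52.438 = 1.49084633281…; keep min(3, 4) = 3 s.f.
Rounded to 3 significant figures: 1.49.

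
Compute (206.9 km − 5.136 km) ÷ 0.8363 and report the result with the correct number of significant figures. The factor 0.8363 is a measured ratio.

206.9 km − 5.136 km = 201.764 km; the difference is limited to 1 decimal place (4 s.f.).
Carrying full precision, 201.764 ÷ 0.8363 = 241.257921798… km; 0.8363 has 4 s.f., so the result keeps min(4, 4) = 4 s.f.
Rounded to 4 significant figures: 241.3 km.

241.3 km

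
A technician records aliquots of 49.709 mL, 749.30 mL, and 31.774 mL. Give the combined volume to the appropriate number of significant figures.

49.709 mL + 749.30 mL + 31.774 mL = 830.783 mL.
Addition/subtraction keeps the fewest decimal places: 49.709 → 3 decimal places, 749.30 → 2 decimal places, 31.774 → 3 decimal places; limit is 2.
Rounded to 2 decimal places: 830.78 mL.

830.78 mL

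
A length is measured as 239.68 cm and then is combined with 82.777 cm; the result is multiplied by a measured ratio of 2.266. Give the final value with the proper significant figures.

730.7 cm

239.68 cm + 82.777 cm = 322.457 cm; the sum is limited to 2 decimal places (5 s.f.).
Carrying full precision, 322.457 × 2.266 = 730.687562 cm; 2.266 has 4 s.f., so the result keeps min(5, 4) = 4 s.f.
Rounded to 4 significant figures: 730.7 cm.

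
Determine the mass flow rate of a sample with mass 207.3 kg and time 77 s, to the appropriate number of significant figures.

mass flow rate = 207.3 kg ÷ 77 s = 2.69220779221… kg/s.
207.3 has 4 significant figures; 77 has 2.
Division/multiplication keeps the fewest: 2 significant figures.
Rounded: 2.7 kg/s.

2.7 kg/s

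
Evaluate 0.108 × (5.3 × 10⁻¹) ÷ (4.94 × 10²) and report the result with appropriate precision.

1.2 × 10⁻⁴

0.108 × (5.3 × 10⁻¹) ÷ (4.94 × 10²) = 0.000115870445344…
Multiplication/division keeps the fewest significant figures: 0.108 → 3 s.f., 5.3 × 10⁻¹ → 2 s.f., 4.94 × 10² → 3 s.f.; limit is 2.
Rounded to 2 significant figures: 1.2 × 10⁻⁴.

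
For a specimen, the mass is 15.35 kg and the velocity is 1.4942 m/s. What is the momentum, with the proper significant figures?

22.94 kg·m/s

momentum = 15.35 kg × 1.4942 m/s = 22.93597 kg·m/s.
15.35 has 4 significant figures; 1.4942 has 5.
Division/multiplication keeps the fewest: 4 significant figures.
Rounded: 22.94 kg·m/s.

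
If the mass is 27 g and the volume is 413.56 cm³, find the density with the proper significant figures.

density = 27 g ÷ 413.56 cm³ = 0.0652867782184… g/cm³.
27 has 2 significant figures; 413.56 has 5.
Division/multiplication keeps the fewest: 2 significant figures.
Rounded: 0.065 g/cm³.

0.065 g/cm³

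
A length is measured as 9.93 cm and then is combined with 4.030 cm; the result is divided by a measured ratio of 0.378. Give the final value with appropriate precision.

36.9 cm

9.93 cm + 4.030 cm = 13.960 cm; the sum is limited to 2 decimal places (4 s.f.).
Carrying full precision, 13.960 ÷ 0.378 = 36.9312169312… cm; 0.378 has 3 s.f., so the result keeps min(4, 3) = 3 s.f.
Rounded to 3 significant figures: 36.9 cm.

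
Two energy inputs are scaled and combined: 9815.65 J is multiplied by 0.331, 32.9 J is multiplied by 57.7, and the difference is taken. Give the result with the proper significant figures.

9815.65 × 0.331 = 3248.98015 → 3.25 × 10^3 J (3 s.f., last digit at the 10^1 place).
32.9 × 57.7 = 1898.33 → 1.90 × 10^3 J (3 s.f., last digit at the 10^1 place).
Difference: 1350.65015 J; keep the coarser place, 10^1.
Result: 1.35 × 10^3 J.

1.35 × 10^3 J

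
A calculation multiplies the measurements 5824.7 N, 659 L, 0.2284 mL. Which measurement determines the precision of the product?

5824.7 N → 5 s.f.; 659 L → 3 s.f.; 0.2284 mL → 4 s.f.
The fewest is 3 significant figures, from 659 L.

659 L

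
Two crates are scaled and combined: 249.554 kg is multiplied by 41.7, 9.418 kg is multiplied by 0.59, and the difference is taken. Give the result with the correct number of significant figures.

1.04 × 10⁴ kg

249.554 × 41.7 = 10406.4018 → 1.04 × 10⁴ kg (3 s.f., last digit at the 10^2 place).
9.418 × 0.59 = 5.55662 → 5.6 kg (2 s.f., last digit at the 10^-1 place).
Difference: 10400.84518 kg; keep the coarser place, 10^2.
Result: 1.04 × 10⁴ kg.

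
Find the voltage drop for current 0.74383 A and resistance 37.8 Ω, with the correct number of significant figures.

28.1 V

voltage drop = 0.74383 A × 37.8 Ω = 28.116774 V.
0.74383 has 5 significant figures; 37.8 has 3.
Division/multiplication keeps the fewest: 3 significant figures.
Rounded: 28.1 V.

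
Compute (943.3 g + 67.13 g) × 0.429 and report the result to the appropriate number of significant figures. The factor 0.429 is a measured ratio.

943.3 g + 67.13 g = 1010.43 g; the sum is limited to 1 decimal place (5 s.f.).
Carrying full precision, 1010.43 × 0.429 = 433.47447 g; 0.429 has 3 s.f., so the result keeps min(5, 3) = 3 s.f.
Rounded to 3 significant figures: 433 g.

433 g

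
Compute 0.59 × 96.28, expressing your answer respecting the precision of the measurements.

0.59 × 96.28 = 56.8052
Multiplication/division keeps the fewest significant figures: 0.59 → 2 s.f., 96.28 → 4 s.f.; limit is 2.
Rounded to 2 significant figures: 57.

57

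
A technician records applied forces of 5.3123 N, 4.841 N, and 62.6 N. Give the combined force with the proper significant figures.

5.3123 N + 4.841 N + 62.6 N = 72.7533 N.
Addition/subtraction keeps the fewest decimal places: 5.3123 → 4 decimal places, 4.841 → 3 decimal places, 62.6 → 1 decimal place; limit is 1.
Rounded to 1 decimal place: 72.8 N.

72.8 N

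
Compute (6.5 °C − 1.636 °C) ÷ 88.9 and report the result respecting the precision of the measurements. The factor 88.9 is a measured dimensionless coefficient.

6.5 °C − 1.636 °C = 4.864 °C; the difference is limited to 1 decimal place (2 s.f.).
Carrying full precision, 4.864 ÷ 88.9 = 0.0547131608549… °C; 88.9 has 3 s.f., so the result keeps min(2, 3) = 2 s.f.
Rounded to 2 significant figures: 5.5 × 10⁻² °C.

5.5 × 10⁻² °C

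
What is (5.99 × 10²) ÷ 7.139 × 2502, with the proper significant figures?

(5.99 × 10²) ÷ 7.139 × 2502 = 209931.082785…
Multiplication/division keeps the fewest significant figures: 5.99 × 10² → 3 s.f., 7.139 → 4 s.f., 2502 → 4 s.f.; limit is 3.
Rounded to 3 significant figures: 2.10 × 10⁵.

2.10 × 10⁵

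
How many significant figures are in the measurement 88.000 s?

88.000: trailing zeros after a decimal point are significant.

5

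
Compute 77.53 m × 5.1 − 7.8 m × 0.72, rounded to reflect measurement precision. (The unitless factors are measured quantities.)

77.53 × 5.1 = 395.403 → 4.0 × 10^2 m (2 s.f., last digit at the 10^1 place).
7.8 × 0.72 = 5.616 → 5.6 m (2 s.f., last digit at the 10^-1 place).
Difference: 389.787 m; keep the coarser place, 10^1.
Result: 3.9 × 10^2 m.

3.9 × 10^2 m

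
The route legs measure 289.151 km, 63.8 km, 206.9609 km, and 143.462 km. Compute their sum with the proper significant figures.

703.4 km

289.151 km + 63.8 km + 206.9609 km + 143.462 km = 703.3739 km.
Addition/subtraction keeps the fewest decimal places: 289.151 → 3 decimal places, 63.8 → 1 decimal place, 206.9609 → 4 decimal places, 143.462 → 3 decimal places; limit is 1.
Rounded to 1 decimal place: 703.4 km.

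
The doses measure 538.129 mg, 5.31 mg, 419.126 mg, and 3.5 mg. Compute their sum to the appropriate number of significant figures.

538.129 mg + 5.31 mg + 419.126 mg + 3.5 mg = 966.065 mg.
Addition/subtraction keeps the fewest decimal places: 538.129 → 3 decimal places, 5.31 → 2 decimal places, 419.126 → 3 decimal places, 3.5 → 1 decimal place; limit is 1.
Rounded to 1 decimal place: 966.1 mg.

966.1 mg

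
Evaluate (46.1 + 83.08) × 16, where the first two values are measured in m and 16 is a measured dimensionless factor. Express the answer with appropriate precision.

2.1 × 10^3 m

46.1 m + 83.08 m = 129.18 m; the sum is limited to 1 decimal place (4 s.f.).
Carrying full precision, 129.18 × 16 = 2066.88 m; 16 has 2 s.f., so the result keeps min(4, 2) = 2 s.f.
Rounded to 2 significant figures: 2.1 × 10^3 m.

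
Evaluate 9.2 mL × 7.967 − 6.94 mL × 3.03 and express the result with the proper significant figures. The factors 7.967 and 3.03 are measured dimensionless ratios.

9.2 × 7.967 = 73.2964 → 73 mL (2 s.f., last digit at the 10^0 place).
6.94 × 3.03 = 21.0282 → 21.0 mL (3 s.f., last digit at the 10^-1 place).
Difference: 52.2682 mL; keep the coarser place, 10^0.
Result: 52 mL.

52 mL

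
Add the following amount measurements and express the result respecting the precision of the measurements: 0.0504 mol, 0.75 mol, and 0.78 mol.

1.58 mol

0.0504 mol + 0.75 mol + 0.78 mol = 1.5804 mol.
Addition/subtraction keeps the fewest decimal places: 0.0504 → 4 decimal places, 0.75 → 2 decimal places, 0.78 → 2 decimal places; limit is 2.
Rounded to 2 decimal places: 1.58 mol.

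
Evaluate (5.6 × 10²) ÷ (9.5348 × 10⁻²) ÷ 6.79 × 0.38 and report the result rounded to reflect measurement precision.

3.3 × 10²

(5.6 × 10²) ÷ (9.5348 × 10⁻²) ÷ 6.79 × 0.38 = 328.692853396…
Multiplication/division keeps the fewest significant figures: 5.6 × 10² → 2 s.f., 9.5348 × 10⁻² → 5 s.f., 6.79 → 3 s.f., 0.38 → 2 s.f.; limit is 2.
Rounded to 2 significant figures: 3.3 × 10².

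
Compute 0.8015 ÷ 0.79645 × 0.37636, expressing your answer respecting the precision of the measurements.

0.8015 ÷ 0.79645 × 0.37636 = 0.378746361981…
Multiplication/division keeps the fewest significant figures: 0.8015 → 4 s.f., 0.79645 → 5 s.f., 0.37636 → 5 s.f.; limit is 4.
Rounded to 4 significant figures: 0.3787.

0.3787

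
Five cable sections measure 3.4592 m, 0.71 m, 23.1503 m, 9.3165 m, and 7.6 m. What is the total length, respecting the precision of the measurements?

44.2 m

3.4592 m + 0.71 m + 23.1503 m + 9.3165 m + 7.6 m = 44.2360 m.
Addition/subtraction keeps the fewest decimal places: 3.4592 → 4 decimal places, 0.71 → 2 decimal places, 23.1503 → 4 decimal places, 9.3165 → 4 decimal places, 7.6 → 1 decimal place; limit is 1.
Rounded to 1 decimal place: 44.2 m.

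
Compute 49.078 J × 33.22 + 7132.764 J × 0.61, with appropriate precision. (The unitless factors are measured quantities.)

49.078 × 33.22 = 1630.37116 → 1.630 × 10^3 J (4 s.f., last digit at the 10^0 place).
7132.764 × 0.61 = 4350.98604 → 4.4 × 10^3 J (2 s.f., last digit at the 10^2 place).
Sum: 5981.3572 J; keep the coarser place, 10^2.
Result: 6.0 × 10^3 J.

6.0 × 10^3 J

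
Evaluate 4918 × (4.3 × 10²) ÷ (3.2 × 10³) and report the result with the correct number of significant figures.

6.6 × 10²

4918 × (4.3 × 10²) ÷ (3.2 × 10³) = 660.85625
Multiplication/division keeps the fewest significant figures: 4918 → 4 s.f., 4.3 × 10² → 2 s.f., 3.2 × 10³ → 2 s.f.; limit is 2.
Rounded to 2 significant figures: 6.6 × 10².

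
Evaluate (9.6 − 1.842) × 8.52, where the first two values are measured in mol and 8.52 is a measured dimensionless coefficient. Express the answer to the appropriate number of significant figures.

9.6 mol − 1.842 mol = 7.758 mol; the difference is limited to 1 decimal place (2 s.f.).
Carrying full precision, 7.758 × 8.52 = 66.09816 mol; 8.52 has 3 s.f., so the result keeps min(2, 3) = 2 s.f.
Rounded to 2 significant figures: 66 mol.

66 mol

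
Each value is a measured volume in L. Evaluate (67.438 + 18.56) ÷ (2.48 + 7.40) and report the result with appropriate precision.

8.70

67.438 + 18.56 = 85.998, limited to 2 d.p. → 4 s.f.; 2.48 + 7.40 = 9.88, limited to 2 d.p. → 3 s.f.
Carrying full precision, 85.998 ÷ 9.88 = 8.70425101215…; keep min(4, 3) = 3 s.f.
Rounded to 3 significant figures: 8.70.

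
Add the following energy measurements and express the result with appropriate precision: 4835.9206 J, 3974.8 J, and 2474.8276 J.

4835.9206 J + 3974.8 J + 2474.8276 J = 11285.5482 J.
Addition/subtraction keeps the fewest decimal places: 4835.9206 → 4 decimal places, 3974.8 → 1 decimal place, 2474.8276 → 4 decimal places; limit is 1.
Rounded to 1 decimal place: 11285.5 J.

11285.5 J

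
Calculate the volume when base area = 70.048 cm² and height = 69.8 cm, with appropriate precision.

volume = 70.048 cm² × 69.8 cm = 4889.3504 cm³.
70.048 has 5 significant figures; 69.8 has 3.
Division/multiplication keeps the fewest: 3 significant figures.
Rounded: 4.89 × 10³ cm³.

4.89 × 10³ cm³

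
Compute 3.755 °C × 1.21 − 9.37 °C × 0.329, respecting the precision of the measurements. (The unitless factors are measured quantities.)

1.46 °C

3.755 × 1.21 = 4.54355 → 4.54 °C (3 s.f., last digit at the 10^-2 place).
9.37 × 0.329 = 3.08273 → 3.08 °C (3 s.f., last digit at the 10^-2 place).
Difference: 1.46082 °C; keep the coarser place, 10^-2.
Result: 1.46 °C.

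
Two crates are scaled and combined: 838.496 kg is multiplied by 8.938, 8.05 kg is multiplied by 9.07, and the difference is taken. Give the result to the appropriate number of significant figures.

7421 kg

838.496 × 8.938 = 7494.477248 → 7494 kg (4 s.f., last digit at the 10^0 place).
8.05 × 9.07 = 73.0135 → 73.0 kg (3 s.f., last digit at the 10^-1 place).
Difference: 7421.463748 kg; keep the coarser place, 10^0.
Result: 7421 kg.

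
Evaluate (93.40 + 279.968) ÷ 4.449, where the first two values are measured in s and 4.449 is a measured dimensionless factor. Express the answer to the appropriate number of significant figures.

83.92 s

93.40 s + 279.968 s = 373.368 s; the sum is limited to 2 decimal places (5 s.f.).
Carrying full precision, 373.368 ÷ 4.449 = 83.9217801753… s; 4.449 has 4 s.f., so the result keeps min(5, 4) = 4 s.f.
Rounded to 4 significant figures: 83.92 s.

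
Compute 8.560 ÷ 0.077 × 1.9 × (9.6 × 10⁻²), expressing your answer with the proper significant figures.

2.0 × 10¹

8.560 ÷ 0.077 × 1.9 × (9.6 × 10⁻²) = 20.2771948052…
Multiplication/division keeps the fewest significant figures: 8.560 → 4 s.f., 0.077 → 2 s.f., 1.9 → 2 s.f., 9.6 × 10⁻² → 2 s.f.; limit is 2.
Rounded to 2 significant figures: 2.0 × 10¹.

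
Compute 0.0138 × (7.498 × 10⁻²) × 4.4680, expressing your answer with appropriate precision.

0.00462

0.0138 × (7.498 × 10⁻²) × 4.4680 = 0.004623146832
Multiplication/division keeps the fewest significant figures: 0.0138 → 3 s.f., 7.498 × 10⁻² → 4 s.f., 4.4680 → 5 s.f.; limit is 3.
Rounded to 3 significant figures: 0.00462.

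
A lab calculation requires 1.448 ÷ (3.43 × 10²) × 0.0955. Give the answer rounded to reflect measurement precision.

4.03 × 10⁻⁴

1.448 ÷ (3.43 × 10²) × 0.0955 = 0.000403160349854…
Multiplication/division keeps the fewest significant figures: 1.448 → 4 s.f., 3.43 × 10² → 3 s.f., 0.0955 → 3 s.f.; limit is 3.
Rounded to 3 significant figures: 4.03 × 10⁻⁴.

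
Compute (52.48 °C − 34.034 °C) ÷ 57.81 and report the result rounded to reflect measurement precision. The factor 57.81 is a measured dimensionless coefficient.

52.48 °C − 34.034 °C = 18.446 °C; the difference is limited to 2 decimal places (4 s.f.).
Carrying full precision, 18.446 ÷ 57.81 = 0.319079743989… °C; 57.81 has 4 s.f., so the result keeps min(4, 4) = 4 s.f.
Rounded to 4 significant figures: 0.3191 °C.

0.3191 °C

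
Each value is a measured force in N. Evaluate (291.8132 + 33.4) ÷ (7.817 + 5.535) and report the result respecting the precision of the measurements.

24.36

291.8132 + 33.4 = 325.2132, limited to 1 d.p. → 4 s.f.; 7.817 + 5.535 = 13.352, limited to 3 d.p. → 5 s.f.
Carrying full precision, 325.2132 ÷ 13.352 = 24.3568903535…; keep min(4, 5) = 4 s.f.
Rounded to 4 significant figures: 24.36.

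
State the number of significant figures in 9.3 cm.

2

9.3: every digit is nonzero and significant.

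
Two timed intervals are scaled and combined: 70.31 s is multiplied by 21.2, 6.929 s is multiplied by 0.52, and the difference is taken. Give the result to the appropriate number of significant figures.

1.49 × 10^3 s

70.31 × 21.2 = 1490.572 → 1.49 × 10^3 s (3 s.f., last digit at the 10^1 place).
6.929 × 0.52 = 3.60308 → 3.6 s (2 s.f., last digit at the 10^-1 place).
Difference: 1486.96892 s; keep the coarser place, 10^1.
Result: 1.49 × 10^3 s.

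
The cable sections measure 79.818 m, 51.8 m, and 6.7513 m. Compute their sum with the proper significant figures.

138.4 m

79.818 m + 51.8 m + 6.7513 m = 138.3693 m.
Addition/subtraction keeps the fewest decimal places: 79.818 → 3 decimal places, 51.8 → 1 decimal place, 6.7513 → 4 decimal places; limit is 1.
Rounded to 1 decimal place: 138.4 m.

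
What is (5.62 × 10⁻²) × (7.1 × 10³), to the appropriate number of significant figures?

(5.62 × 10⁻²) × (7.1 × 10³) = 399.02
Multiplication/division keeps the fewest significant figures: 5.62 × 10⁻² → 3 s.f., 7.1 × 10³ → 2 s.f.; limit is 2.
Rounded to 2 significant figures: 4.0 × 10².

4.0 × 10²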